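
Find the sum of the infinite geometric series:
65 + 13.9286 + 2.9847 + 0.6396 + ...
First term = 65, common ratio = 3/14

For |r| < 1, S = a / (1 - r)
S = 65 / (1 - (3/14))
S = 65 / (11/14)
S = 910/11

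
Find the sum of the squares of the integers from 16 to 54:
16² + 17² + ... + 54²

Use ∑_{k=1}^{n} k² = n(n+1)(2n+1)/6, then subtract the first 15 terms.
∑_{k=1}^{54} k² = 54×55×109/6 = 53955
∑_{k=1}^{15} k² = 15×16×31/6 = 1240
∑_{k=16}^{54} k² = 53955 - 1240 = 52715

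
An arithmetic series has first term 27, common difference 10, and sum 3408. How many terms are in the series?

Using S = n/2 × [2a + (n-1)d]
3408 = n/2 × [2(27) + (n-1)(10)]
3408 = n/2 × [54 + 10n - 10]
6816 = n × [44 + 10n]
10n² + (44)n - 6816 = 0
Discriminant: Δ = (44)² - 4(10)(-6816) = 1936 + 272640 = 274576
√Δ = 524
n = [-(44) + √Δ] / (2·10) = (-44 + 524) / 20 = 480 / 20 = 24
(The negative root is discarded since n must be a positive integer.)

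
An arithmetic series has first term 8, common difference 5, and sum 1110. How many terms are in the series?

Using S = n/2 × [2a + (n-1)d]
1110 = n/2 × [2(8) + (n-1)(5)]
1110 = n/2 × [16 + 5n - 5]
2220 = n × [11 + 5n]
5n² + (11)n - 2220 = 0
Discriminant: Δ = (11)² - 4(5)(-2220) = 121 + 44400 = 44521
√Δ = 211
n = [-(11) + √Δ] / (2·5) = (-11 + 211) / 10 = 200 / 10 = 20
(The negative root is discarded since n must be a positive integer.)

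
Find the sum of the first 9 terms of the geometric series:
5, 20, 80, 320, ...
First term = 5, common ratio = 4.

Sₙ = a(1 - rⁿ) / (1 - r)
S_9 = 5(1 - 4^9) / (1 - 4)
S_9 = 5(1 - 262144) / (-3)
S_9 = 436905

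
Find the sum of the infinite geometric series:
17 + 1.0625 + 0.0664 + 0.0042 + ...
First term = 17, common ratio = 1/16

For |r| < 1, S = a / (1 - r)
S = 17 / (1 - (1/16))
S = 17 / (15/16)
S = 272/15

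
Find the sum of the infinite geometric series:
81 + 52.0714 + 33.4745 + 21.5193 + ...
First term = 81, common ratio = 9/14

For |r| < 1, S = a / (1 - r)
S = 81 / (1 - (9/14))
S = 81 / (5/14)
S = 1134/5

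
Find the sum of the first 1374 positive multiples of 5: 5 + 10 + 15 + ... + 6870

Factor out 5: = 5(1 + 2 + ... + 1374) = 5 × n(n+1)/2
= 5 × 1374×1375/2
= 5 × 944625
= 4723125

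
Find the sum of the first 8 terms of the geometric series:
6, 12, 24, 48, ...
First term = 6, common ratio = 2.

Sₙ = a(1 - rⁿ) / (1 - r)
S_8 = 6(1 - 2^8) / (1 - 2)
S_8 = 6(1 - 256) / (-1)
S_8 = 1530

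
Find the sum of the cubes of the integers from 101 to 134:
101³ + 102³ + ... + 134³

Use ∑_{k=1}^{n} k³ = [n(n+1)/2]², then subtract the first 100 terms.
∑_{k=1}^{134} k³ = [134×135/2]² = 9045² = 81812025
∑_{k=1}^{100} k³ = [100×101/2]² = 5050² = 25502500
∑_{k=101}^{134} k³ = 81812025 - 25502500 = 56309525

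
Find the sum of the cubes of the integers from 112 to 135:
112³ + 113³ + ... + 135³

Use ∑_{k=1}^{n} k³ = [n(n+1)/2]², then subtract the first 111 terms.
∑_{k=1}^{135} k³ = [135×136/2]² = 9180² = 84272400
∑_{k=1}^{111} k³ = [111×112/2]² = 6216² = 38638656
∑_{k=112}^{135} k³ = 84272400 - 38638656 = 45633744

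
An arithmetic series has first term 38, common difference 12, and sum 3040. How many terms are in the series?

Using S = n/2 × [2a + (n-1)d]
3040 = n/2 × [2(38) + (n-1)(12)]
3040 = n/2 × [76 + 12n - 12]
6080 = n × [64 + 12n]
12n² + (64)n - 6080 = 0
Discriminant: Δ = (64)² - 4(12)(-6080) = 4096 + 291840 = 295936
√Δ = 544
n = [-(64) + √Δ] / (2·12) = (-64 + 544) / 24 = 480 / 24 = 20
(The negative root is discarded since n must be a positive integer.)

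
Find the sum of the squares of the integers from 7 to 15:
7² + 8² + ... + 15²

Use ∑_{k=1}^{n} k² = n(n+1)(2n+1)/6, then subtract the first 6 terms.
∑_{k=1}^{15} k² = 15×16×31/6 = 1240
∑_{k=1}^{6} k² = 6×7×13/6 = 91
∑_{k=7}^{15} k² = 1240 - 91 = 1149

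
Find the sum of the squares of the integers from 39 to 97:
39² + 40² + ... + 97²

Use ∑_{k=1}^{n} k² = n(n+1)(2n+1)/6, then subtract the first 38 terms.
∑_{k=1}^{97} k² = 97×98×195/6 = 308945
∑_{k=1}^{38} k² = 38×39×77/6 = 19019
∑_{k=39}^{97} k² = 308945 - 19019 = 289926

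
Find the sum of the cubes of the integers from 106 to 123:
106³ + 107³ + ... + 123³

Use ∑_{k=1}^{n} k³ = [n(n+1)/2]², then subtract the first 105 terms.
∑_{k=1}^{123} k³ = [123×124/2]² = 7626² = 58155876
∑_{k=1}^{105} k³ = [105×106/2]² = 5565² = 30969225
∑_{k=106}^{123} k³ = 58155876 - 30969225 = 27186651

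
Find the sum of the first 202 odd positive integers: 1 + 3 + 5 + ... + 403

Sum of first n odd numbers = n²
= 202²
= 40804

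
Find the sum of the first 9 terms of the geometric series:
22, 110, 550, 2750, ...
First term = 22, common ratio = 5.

Sₙ = a(1 - rⁿ) / (1 - r)
S_9 = 22(1 - 5^9) / (1 - 5)
S_9 = 22(1 - 1953125) / (-4)
S_9 = 10742182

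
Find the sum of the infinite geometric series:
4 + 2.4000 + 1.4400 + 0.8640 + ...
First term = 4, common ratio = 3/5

For |r| < 1, S = a / (1 - r)
S = 4 / (1 - (3/5))
S = 4 / (2/5)
S = 10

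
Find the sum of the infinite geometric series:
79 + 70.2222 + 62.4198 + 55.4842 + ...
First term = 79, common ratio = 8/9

For |r| < 1, S = a / (1 - r)
S = 79 / (1 - (8/9))
S = 79 / (1/9)
S = 711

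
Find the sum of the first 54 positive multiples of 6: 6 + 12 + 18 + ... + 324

Factor out 6: = 6(1 + 2 + ... + 54) = 6 × n(n+1)/2
= 6 × 54×55/2
= 6 × 1485
= 8910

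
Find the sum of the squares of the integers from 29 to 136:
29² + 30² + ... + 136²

Use ∑_{k=1}^{n} k² = n(n+1)(2n+1)/6, then subtract the first 28 terms.
∑_{k=1}^{136} k² = 136×137×273/6 = 847756
∑_{k=1}^{28} k² = 28×29×57/6 = 7714
∑_{k=29}^{136} k² = 847756 - 7714 = 840042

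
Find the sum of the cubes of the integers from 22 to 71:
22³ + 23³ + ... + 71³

Use ∑_{k=1}^{n} k³ = [n(n+1)/2]², then subtract the first 21 terms.
∑_{k=1}^{71} k³ = [71×72/2]² = 2556² = 6533136
∑_{k=1}^{21} k³ = [21×22/2]² = 231² = 53361
∑_{k=22}^{71} k³ = 6533136 - 53361 = 6479775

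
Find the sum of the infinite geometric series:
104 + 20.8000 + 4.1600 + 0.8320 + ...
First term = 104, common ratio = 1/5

For |r| < 1, S = a / (1 - r)
S = 104 / (1 - (1/5))
S = 104 / (4/5)
S = 130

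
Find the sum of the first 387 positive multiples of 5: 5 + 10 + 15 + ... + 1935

Factor out 5: = 5(1 + 2 + ... + 387) = 5 × n(n+1)/2
= 5 × 387×388/2
= 5 × 75078
= 375390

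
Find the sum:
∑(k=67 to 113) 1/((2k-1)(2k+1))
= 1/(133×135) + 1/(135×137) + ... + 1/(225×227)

Partial fractions: 1/((2k-1)(2k+1)) = (1/2)[1/(2k-1) - 1/(2k+1)]
The series telescopes:
= (1/2)[1/133 - 1/227]
= 47/30191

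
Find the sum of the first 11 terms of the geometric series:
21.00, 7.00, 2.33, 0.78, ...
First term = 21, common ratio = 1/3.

Sₙ = a(1 - rⁿ) / (1 - r)
S_11 = 21(1 - (1/3)^11) / (1 - (1/3))
S_11 = 21(1 - (1/177147)) / (2/3)
S_11 = 620011/19683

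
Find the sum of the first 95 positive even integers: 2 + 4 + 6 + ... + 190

Sum of first n even numbers = n(n+1)
= 95×96
= 9120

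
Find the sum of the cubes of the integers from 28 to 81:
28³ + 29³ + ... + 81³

Use ∑_{k=1}^{n} k³ = [n(n+1)/2]², then subtract the first 27 terms.
∑_{k=1}^{81} k³ = [81×82/2]² = 3321² = 11029041
∑_{k=1}^{27} k³ = [27×28/2]² = 378² = 142884
∑_{k=28}^{81} k³ = 11029041 - 142884 = 10886157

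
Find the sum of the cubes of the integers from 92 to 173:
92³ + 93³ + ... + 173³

Use ∑_{k=1}^{n} k³ = [n(n+1)/2]², then subtract the first 91 terms.
∑_{k=1}^{173} k³ = [173×174/2]² = 15051² = 226532601
∑_{k=1}^{91} k³ = [91×92/2]² = 4186² = 17522596
∑_{k=92}^{173} k³ = 226532601 - 17522596 = 209010005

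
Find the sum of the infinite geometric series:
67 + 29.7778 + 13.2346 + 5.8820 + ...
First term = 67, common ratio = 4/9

For |r| < 1, S = a / (1 - r)
S = 67 / (1 - (4/9))
S = 67 / (5/9)
S = 603/5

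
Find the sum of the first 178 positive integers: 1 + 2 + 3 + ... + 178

Formula: ∑k = n(n+1)/2
= 178×179/2
= 31862/2
= 15931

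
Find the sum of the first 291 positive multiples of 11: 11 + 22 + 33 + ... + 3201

Factor out 11: = 11(1 + 2 + ... + 291) = 11 × n(n+1)/2
= 11 × 291×292/2
= 11 × 42486
= 467346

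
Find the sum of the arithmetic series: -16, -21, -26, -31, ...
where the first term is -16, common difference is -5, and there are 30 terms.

Sₙ = n/2 × (first + last)
Last term = a + (n-1)d = -16 + (30-1)×(-5) = -161
S_30 = 30/2 × (-16 + (-161))
S_30 = 30/2 × (-177) = -2655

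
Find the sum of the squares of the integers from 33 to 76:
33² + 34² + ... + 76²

Use ∑_{k=1}^{n} k² = n(n+1)(2n+1)/6, then subtract the first 32 terms.
∑_{k=1}^{76} k² = 76×77×153/6 = 149226
∑_{k=1}^{32} k² = 32×33×65/6 = 11440
∑_{k=33}^{76} k² = 149226 - 11440 = 137786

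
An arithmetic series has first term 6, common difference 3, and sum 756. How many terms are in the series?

Using S = n/2 × [2a + (n-1)d]
756 = n/2 × [2(6) + (n-1)(3)]
756 = n/2 × [12 + 3n - 3]
1512 = n × [9 + 3n]
3n² + (9)n - 1512 = 0
Discriminant: Δ = (9)² - 4(3)(-1512) = 81 + 18144 = 18225
√Δ = 135
n = [-(9) + √Δ] / (2·3) = (-9 + 135) / 6 = 126 / 6 = 21
(The negative root is discarded since n must be a positive integer.)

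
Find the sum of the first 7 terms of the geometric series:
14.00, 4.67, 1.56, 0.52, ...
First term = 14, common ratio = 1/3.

Sₙ = a(1 - rⁿ) / (1 - r)
S_7 = 14(1 - (1/3)^7) / (1 - (1/3))
S_7 = 14(1 - (1/2187)) / (2/3)
S_7 = 15302/729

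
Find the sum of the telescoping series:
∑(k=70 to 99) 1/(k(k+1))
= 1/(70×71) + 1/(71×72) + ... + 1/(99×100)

Partial fractions: 1/(k(k+1)) = 1/k - 1/(k+1)
The series telescopes:
= (1/70 - 1/71) + (1/71 - 1/72) + ... + (1/99 - 1/100)
= 1/70 - 1/100
= 3/700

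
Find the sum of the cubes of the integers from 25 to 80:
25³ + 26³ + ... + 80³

Use ∑_{k=1}^{n} k³ = [n(n+1)/2]², then subtract the first 24 terms.
∑_{k=1}^{80} k³ = [80×81/2]² = 3240² = 10497600
∑_{k=1}^{24} k³ = [24×25/2]² = 300² = 90000
∑_{k=25}^{80} k³ = 10497600 - 90000 = 10407600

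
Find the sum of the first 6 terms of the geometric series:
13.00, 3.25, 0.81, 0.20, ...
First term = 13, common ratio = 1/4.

Sₙ = a(1 - rⁿ) / (1 - r)
S_6 = 13(1 - (1/4)^6) / (1 - (1/4))
S_6 = 13(1 - (1/4096)) / (3/4)
S_6 = 17745/1024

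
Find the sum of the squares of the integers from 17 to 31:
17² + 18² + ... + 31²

Use ∑_{k=1}^{n} k² = n(n+1)(2n+1)/6, then subtract the first 16 terms.
∑_{k=1}^{31} k² = 31×32×63/6 = 10416
∑_{k=1}^{16} k² = 16×17×33/6 = 1496
∑_{k=17}^{31} k² = 10416 - 1496 = 8920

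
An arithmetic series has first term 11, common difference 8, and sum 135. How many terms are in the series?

Using S = n/2 × [2a + (n-1)d]
135 = n/2 × [2(11) + (n-1)(8)]
135 = n/2 × [22 + 8n - 8]
270 = n × [14 + 8n]
8n² + (14)n - 270 = 0
Discriminant: Δ = (14)² - 4(8)(-270) = 196 + 8640 = 8836
√Δ = 94
n = [-(14) + √Δ] / (2·8) = (-14 + 94) / 16 = 80 / 16 = 5
(The negative root is discarded since n must be a positive integer.)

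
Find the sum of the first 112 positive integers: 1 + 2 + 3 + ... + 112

Formula: ∑k = n(n+1)/2
= 112×113/2
= 12656/2
= 6328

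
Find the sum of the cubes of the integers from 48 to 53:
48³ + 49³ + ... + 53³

Use ∑_{k=1}^{n} k³ = [n(n+1)/2]², then subtract the first 47 terms.
∑_{k=1}^{53} k³ = [53×54/2]² = 1431² = 2047761
∑_{k=1}^{47} k³ = [47×48/2]² = 1128² = 1272384
∑_{k=48}^{53} k³ = 2047761 - 1272384 = 775377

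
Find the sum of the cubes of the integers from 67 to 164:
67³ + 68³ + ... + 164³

Use ∑_{k=1}^{n} k³ = [n(n+1)/2]², then subtract the first 66 terms.
∑_{k=1}^{164} k³ = [164×165/2]² = 13530² = 183060900
∑_{k=1}^{66} k³ = [66×67/2]² = 2211² = 4888521
∑_{k=67}^{164} k³ = 183060900 - 4888521 = 178172379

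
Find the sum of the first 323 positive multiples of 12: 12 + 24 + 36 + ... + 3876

Factor out 12: = 12(1 + 2 + ... + 323) = 12 × n(n+1)/2
= 12 × 323×324/2
= 12 × 52326
= 627912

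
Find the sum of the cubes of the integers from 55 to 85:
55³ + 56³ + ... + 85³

Use ∑_{k=1}^{n} k³ = [n(n+1)/2]², then subtract the first 54 terms.
∑_{k=1}^{85} k³ = [85×86/2]² = 3655² = 13359025
∑_{k=1}^{54} k³ = [54×55/2]² = 1485² = 2205225
∑_{k=55}^{85} k³ = 13359025 - 2205225 = 11153800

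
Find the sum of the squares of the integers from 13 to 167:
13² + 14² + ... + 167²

Use ∑_{k=1}^{n} k² = n(n+1)(2n+1)/6, then subtract the first 12 terms.
∑_{k=1}^{167} k² = 167×168×335/6 = 1566460
∑_{k=1}^{12} k² = 12×13×25/6 = 650
∑_{k=13}^{167} k² = 1566460 - 650 = 1565810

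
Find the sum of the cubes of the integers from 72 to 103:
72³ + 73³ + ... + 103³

Use ∑_{k=1}^{n} k³ = [n(n+1)/2]², then subtract the first 71 terms.
∑_{k=1}^{103} k³ = [103×104/2]² = 5356² = 28686736
∑_{k=1}^{71} k³ = [71×72/2]² = 2556² = 6533136
∑_{k=72}^{103} k³ = 28686736 - 6533136 = 22153600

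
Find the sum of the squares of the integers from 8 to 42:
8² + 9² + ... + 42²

Use ∑_{k=1}^{n} k² = n(n+1)(2n+1)/6, then subtract the first 7 terms.
∑_{k=1}^{42} k² = 42×43×85/6 = 25585
∑_{k=1}^{7} k² = 7×8×15/6 = 140
∑_{k=8}^{42} k² = 25585 - 140 = 25445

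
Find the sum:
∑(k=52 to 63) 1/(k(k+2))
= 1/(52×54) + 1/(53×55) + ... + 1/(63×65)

Partial fractions: 1/(k(k+2)) = (1/2)[1/k - 1/(k+2)]
Telescoping leaves the first two and last two terms:
= (1/2)[1/52 + 1/53 - 1/64 - 1/65]
= 1563/440960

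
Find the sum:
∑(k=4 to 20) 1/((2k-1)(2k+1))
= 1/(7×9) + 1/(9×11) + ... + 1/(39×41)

Partial fractions: 1/((2k-1)(2k+1)) = (1/2)[1/(2k-1) - 1/(2k+1)]
The series telescopes:
= (1/2)[1/7 - 1/41]
= 17/287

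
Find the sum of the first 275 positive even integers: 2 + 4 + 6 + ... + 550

Sum of first n even numbers = n(n+1)
= 275×276
= 75900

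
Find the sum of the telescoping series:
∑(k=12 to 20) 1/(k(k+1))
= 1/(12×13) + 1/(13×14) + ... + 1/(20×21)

Partial fractions: 1/(k(k+1)) = 1/k - 1/(k+1)
The series telescopes:
= (1/12 - 1/13) + (1/13 - 1/14) + ... + (1/20 - 1/21)
= 1/12 - 1/21
= 1/28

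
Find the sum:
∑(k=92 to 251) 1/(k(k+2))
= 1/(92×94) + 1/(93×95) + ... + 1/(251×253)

Partial fractions: 1/(k(k+2)) = (1/2)[1/k - 1/(k+2)]
Telescoping leaves the first two and last two terms:
= (1/2)[1/92 + 1/93 - 1/252 - 1/253]
= 3385/494109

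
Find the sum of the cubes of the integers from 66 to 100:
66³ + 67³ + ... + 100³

Use ∑_{k=1}^{n} k³ = [n(n+1)/2]², then subtract the first 65 terms.
∑_{k=1}^{100} k³ = [100×101/2]² = 5050² = 25502500
∑_{k=1}^{65} k³ = [65×66/2]² = 2145² = 4601025
∑_{k=66}^{100} k³ = 25502500 - 4601025 = 20901475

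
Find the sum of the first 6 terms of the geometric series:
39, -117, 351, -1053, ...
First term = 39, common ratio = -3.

Sₙ = a(1 - rⁿ) / (1 - r)
S_6 = 39(1 - (-3)^6) / (1 - (-3))
S_6 = 39(1 - 729) / (4)
S_6 = -7098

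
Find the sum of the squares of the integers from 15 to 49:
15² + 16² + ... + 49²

Use ∑_{k=1}^{n} k² = n(n+1)(2n+1)/6, then subtract the first 14 terms.
∑_{k=1}^{49} k² = 49×50×99/6 = 40425
∑_{k=1}^{14} k² = 14×15×29/6 = 1015
∑_{k=15}^{49} k² = 40425 - 1015 = 39410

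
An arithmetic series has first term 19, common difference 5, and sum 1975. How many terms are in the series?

Using S = n/2 × [2a + (n-1)d]
1975 = n/2 × [2(19) + (n-1)(5)]
1975 = n/2 × [38 + 5n - 5]
3950 = n × [33 + 5n]
5n² + (33)n - 3950 = 0
Discriminant: Δ = (33)² - 4(5)(-3950) = 1089 + 79000 = 80089
√Δ = 283
n = [-(33) + √Δ] / (2·5) = (-33 + 283) / 10 = 250 / 10 = 25
(The negative root is discarded since n must be a positive integer.)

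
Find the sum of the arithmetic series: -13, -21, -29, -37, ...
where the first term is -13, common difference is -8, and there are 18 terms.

Sₙ = n/2 × (first + last)
Last term = a + (n-1)d = -13 + (18-1)×(-8) = -149
S_18 = 18/2 × (-13 + (-149))
S_18 = 18/2 × (-162) = -1458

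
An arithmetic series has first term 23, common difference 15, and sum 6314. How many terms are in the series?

Using S = n/2 × [2a + (n-1)d]
6314 = n/2 × [2(23) + (n-1)(15)]
6314 = n/2 × [46 + 15n - 15]
12628 = n × [31 + 15n]
15n² + (31)n - 12628 = 0
Discriminant: Δ = (31)² - 4(15)(-12628) = 961 + 757680 = 758641
√Δ = 871
n = [-(31) + √Δ] / (2·15) = (-31 + 871) / 30 = 840 / 30 = 28
(The negative root is discarded since n must be a positive integer.)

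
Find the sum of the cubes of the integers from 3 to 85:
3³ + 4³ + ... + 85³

Use ∑_{k=1}^{n} k³ = [n(n+1)/2]², then subtract the first 2 terms.
∑_{k=1}^{85} k³ = [85×86/2]² = 3655² = 13359025
∑_{k=1}^{2} k³ = [2×3/2]² = 3² = 9
∑_{k=3}^{85} k³ = 13359025 - 9 = 13359016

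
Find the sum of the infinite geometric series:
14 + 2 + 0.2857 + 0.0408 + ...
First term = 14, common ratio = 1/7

For |r| < 1, S = a / (1 - r)
S = 14 / (1 - (1/7))
S = 14 / (6/7)
S = 49/3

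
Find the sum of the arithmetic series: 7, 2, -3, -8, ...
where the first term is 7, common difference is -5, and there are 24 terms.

Sₙ = n/2 × (first + last)
Last term = a + (n-1)d = 7 + (24-1)×(-5) = -108
S_24 = 24/2 × (7 + (-108))
S_24 = 24/2 × (-101) = -1212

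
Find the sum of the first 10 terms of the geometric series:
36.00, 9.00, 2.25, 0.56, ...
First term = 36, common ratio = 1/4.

Sₙ = a(1 - rⁿ) / (1 - r)
S_10 = 36(1 - (1/4)^10) / (1 - (1/4))
S_10 = 36(1 - (1/1048576)) / (3/4)
S_10 = 3145725/65536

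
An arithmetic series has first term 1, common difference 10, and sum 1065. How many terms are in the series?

Using S = n/2 × [2a + (n-1)d]
1065 = n/2 × [2(1) + (n-1)(10)]
1065 = n/2 × [2 + 10n - 10]
2130 = n × [-8 + 10n]
10n² + (-8)n - 2130 = 0
Discriminant: Δ = (-8)² - 4(10)(-2130) = 64 + 85200 = 85264
√Δ = 292
n = [-(-8) + √Δ] / (2·10) = (8 + 292) / 20 = 300 / 20 = 15
(The negative root is discarded since n must be a positive integer.)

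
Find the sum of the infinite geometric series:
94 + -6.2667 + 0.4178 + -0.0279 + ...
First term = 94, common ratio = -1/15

For |r| < 1, S = a / (1 - r)
S = 94 / (1 - (-1/15))
S = 94 / (16/15)
S = 705/8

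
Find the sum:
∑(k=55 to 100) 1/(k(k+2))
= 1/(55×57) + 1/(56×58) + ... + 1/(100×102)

Partial fractions: 1/(k(k+2)) = (1/2)[1/k - 1/(k+2)]
Telescoping leaves the first two and last two terms:
= (1/2)[1/55 + 1/56 - 1/101 - 1/102]
= 259141/31730160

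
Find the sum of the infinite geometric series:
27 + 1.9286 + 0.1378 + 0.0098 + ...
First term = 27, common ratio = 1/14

For |r| < 1, S = a / (1 - r)
S = 27 / (1 - (1/14))
S = 27 / (13/14)
S = 378/13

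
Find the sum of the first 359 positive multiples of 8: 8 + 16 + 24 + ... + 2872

Factor out 8: = 8(1 + 2 + ... + 359) = 8 × n(n+1)/2
= 8 × 359×360/2
= 8 × 64620
= 516960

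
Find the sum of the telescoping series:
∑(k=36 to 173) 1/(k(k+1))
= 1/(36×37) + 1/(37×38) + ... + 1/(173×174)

Partial fractions: 1/(k(k+1)) = 1/k - 1/(k+1)
The series telescopes:
= (1/36 - 1/37) + (1/37 - 1/38) + ... + (1/173 - 1/174)
= 1/36 - 1/174
= 23/1044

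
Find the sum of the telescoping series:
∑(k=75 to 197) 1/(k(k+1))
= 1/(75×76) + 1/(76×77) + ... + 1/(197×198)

Partial fractions: 1/(k(k+1)) = 1/k - 1/(k+1)
The series telescopes:
= (1/75 - 1/76) + (1/76 - 1/77) + ... + (1/197 - 1/198)
= 1/75 - 1/198
= 41/4950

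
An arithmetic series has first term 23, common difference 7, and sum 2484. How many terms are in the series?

Using S = n/2 × [2a + (n-1)d]
2484 = n/2 × [2(23) + (n-1)(7)]
2484 = n/2 × [46 + 7n - 7]
4968 = n × [39 + 7n]
7n² + (39)n - 4968 = 0
Discriminant: Δ = (39)² - 4(7)(-4968) = 1521 + 139104 = 140625
√Δ = 375
n = [-(39) + √Δ] / (2·7) = (-39 + 375) / 14 = 336 / 14 = 24
(The negative root is discarded since n must be a positive integer.)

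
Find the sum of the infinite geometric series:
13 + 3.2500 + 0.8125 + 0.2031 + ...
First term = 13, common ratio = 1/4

For |r| < 1, S = a / (1 - r)
S = 13 / (1 - (1/4))
S = 13 / (3/4)
S = 52/3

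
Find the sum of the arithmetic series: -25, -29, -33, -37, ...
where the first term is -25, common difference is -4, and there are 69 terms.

Sₙ = n/2 × (first + last)
Last term = a + (n-1)d = -25 + (69-1)×(-4) = -297
S_69 = 69/2 × (-25 + (-297))
S_69 = 69/2 × (-322) = -11109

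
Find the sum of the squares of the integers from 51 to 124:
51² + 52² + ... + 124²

Use ∑_{k=1}^{n} k² = n(n+1)(2n+1)/6, then subtract the first 50 terms.
∑_{k=1}^{124} k² = 124×125×249/6 = 643250
∑_{k=1}^{50} k² = 50×51×101/6 = 42925
∑_{k=51}^{124} k² = 643250 - 42925 = 600325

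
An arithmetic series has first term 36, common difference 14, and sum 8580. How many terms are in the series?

Using S = n/2 × [2a + (n-1)d]
8580 = n/2 × [2(36) + (n-1)(14)]
8580 = n/2 × [72 + 14n - 14]
17160 = n × [58 + 14n]
14n² + (58)n - 17160 = 0
Discriminant: Δ = (58)² - 4(14)(-17160) = 3364 + 960960 = 964324
√Δ = 982
n = [-(58) + √Δ] / (2·14) = (-58 + 982) / 28 = 924 / 28 = 33
(The negative root is discarded since n must be a positive integer.)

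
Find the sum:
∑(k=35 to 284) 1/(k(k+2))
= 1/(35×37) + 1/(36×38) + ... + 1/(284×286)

Partial fractions: 1/(k(k+2)) = (1/2)[1/k - 1/(k+2)]
Telescoping leaves the first two and last two terms:
= (1/2)[1/35 + 1/36 - 1/285 - 1/286]
= 33785/1369368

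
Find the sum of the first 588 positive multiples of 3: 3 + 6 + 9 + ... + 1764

Factor out 3: = 3(1 + 2 + ... + 588) = 3 × n(n+1)/2
= 3 × 588×589/2
= 3 × 173166
= 519498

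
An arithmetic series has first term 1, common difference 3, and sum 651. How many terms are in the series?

Using S = n/2 × [2a + (n-1)d]
651 = n/2 × [2(1) + (n-1)(3)]
651 = n/2 × [2 + 3n - 3]
1302 = n × [-1 + 3n]
3n² + (-1)n - 1302 = 0
Discriminant: Δ = (-1)² - 4(3)(-1302) = 1 + 15624 = 15625
√Δ = 125
n = [-(-1) + √Δ] / (2·3) = (1 + 125) / 6 = 126 / 6 = 21
(The negative root is discarded since n must be a positive integer.)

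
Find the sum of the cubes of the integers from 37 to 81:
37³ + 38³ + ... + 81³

Use ∑_{k=1}^{n} k³ = [n(n+1)/2]², then subtract the first 36 terms.
∑_{k=1}^{81} k³ = [81×82/2]² = 3321² = 11029041
∑_{k=1}^{36} k³ = [36×37/2]² = 666² = 443556
∑_{k=37}^{81} k³ = 11029041 - 443556 = 10585485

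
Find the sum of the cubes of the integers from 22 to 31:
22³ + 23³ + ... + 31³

Use ∑_{k=1}^{n} k³ = [n(n+1)/2]², then subtract the first 21 terms.
∑_{k=1}^{31} k³ = [31×32/2]² = 496² = 246016
∑_{k=1}^{21} k³ = [21×22/2]² = 231² = 53361
∑_{k=22}^{31} k³ = 246016 - 53361 = 192655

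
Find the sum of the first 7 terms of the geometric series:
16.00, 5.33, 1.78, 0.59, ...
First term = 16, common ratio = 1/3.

Sₙ = a(1 - rⁿ) / (1 - r)
S_7 = 16(1 - (1/3)^7) / (1 - (1/3))
S_7 = 16(1 - (1/2187)) / (2/3)
S_7 = 17488/729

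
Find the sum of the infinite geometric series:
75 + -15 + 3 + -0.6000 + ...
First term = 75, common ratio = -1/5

For |r| < 1, S = a / (1 - r)
S = 75 / (1 - (-1/5))
S = 75 / (6/5)
S = 125/2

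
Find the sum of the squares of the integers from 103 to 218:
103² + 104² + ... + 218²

Use ∑_{k=1}^{n} k² = n(n+1)(2n+1)/6, then subtract the first 102 terms.
∑_{k=1}^{218} k² = 218×219×437/6 = 3477209
∑_{k=1}^{102} k² = 102×103×205/6 = 358955
∑_{k=103}^{218} k² = 3477209 - 358955 = 3118254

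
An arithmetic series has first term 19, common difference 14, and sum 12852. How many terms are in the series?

Using S = n/2 × [2a + (n-1)d]
12852 = n/2 × [2(19) + (n-1)(14)]
12852 = n/2 × [38 + 14n - 14]
25704 = n × [24 + 14n]
14n² + (24)n - 25704 = 0
Discriminant: Δ = (24)² - 4(14)(-25704) = 576 + 1439424 = 1440000
√Δ = 1200
n = [-(24) + √Δ] / (2·14) = (-24 + 1200) / 28 = 1176 / 28 = 42
(The negative root is discarded since n must be a positive integer.)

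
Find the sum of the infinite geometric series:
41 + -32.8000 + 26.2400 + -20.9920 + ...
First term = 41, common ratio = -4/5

For |r| < 1, S = a / (1 - r)
S = 41 / (1 - (-4/5))
S = 41 / (9/5)
S = 205/9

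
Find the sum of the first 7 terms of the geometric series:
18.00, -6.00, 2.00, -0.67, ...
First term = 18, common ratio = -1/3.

Sₙ = a(1 - rⁿ) / (1 - r)
S_7 = 18(1 - (-1/3)^7) / (1 - (-1/3))
S_7 = 18(1 - (-1/2187)) / (4/3)
S_7 = 1094/81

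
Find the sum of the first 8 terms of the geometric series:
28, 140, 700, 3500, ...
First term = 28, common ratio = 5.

Sₙ = a(1 - rⁿ) / (1 - r)
S_8 = 28(1 - 5^8) / (1 - 5)
S_8 = 28(1 - 390625) / (-4)
S_8 = 2734368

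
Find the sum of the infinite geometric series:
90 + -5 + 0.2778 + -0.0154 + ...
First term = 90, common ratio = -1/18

For |r| < 1, S = a / (1 - r)
S = 90 / (1 - (-1/18))
S = 90 / (19/18)
S = 1620/19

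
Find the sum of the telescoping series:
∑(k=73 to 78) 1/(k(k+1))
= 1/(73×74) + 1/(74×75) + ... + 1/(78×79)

Partial fractions: 1/(k(k+1)) = 1/k - 1/(k+1)
The series telescopes:
= (1/73 - 1/74) + (1/74 - 1/75) + ... + (1/78 - 1/79)
= 1/73 - 1/79
= 6/5767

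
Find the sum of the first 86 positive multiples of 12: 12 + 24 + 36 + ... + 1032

Factor out 12: = 12(1 + 2 + ... + 86) = 12 × n(n+1)/2
= 12 × 86×87/2
= 12 × 3741
= 44892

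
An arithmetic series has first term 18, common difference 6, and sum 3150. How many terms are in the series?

Using S = n/2 × [2a + (n-1)d]
3150 = n/2 × [2(18) + (n-1)(6)]
3150 = n/2 × [36 + 6n - 6]
6300 = n × [30 + 6n]
6n² + (30)n - 6300 = 0
Discriminant: Δ = (30)² - 4(6)(-6300) = 900 + 151200 = 152100
√Δ = 390
n = [-(30) + √Δ] / (2·6) = (-30 + 390) / 12 = 360 / 12 = 30
(The negative root is discarded since n must be a positive integer.)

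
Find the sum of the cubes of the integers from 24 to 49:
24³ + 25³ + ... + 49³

Use ∑_{k=1}^{n} k³ = [n(n+1)/2]², then subtract the first 23 terms.
∑_{k=1}^{49} k³ = [49×50/2]² = 1225² = 1500625
∑_{k=1}^{23} k³ = [23×24/2]² = 276² = 76176
∑_{k=24}^{49} k³ = 1500625 - 76176 = 1424449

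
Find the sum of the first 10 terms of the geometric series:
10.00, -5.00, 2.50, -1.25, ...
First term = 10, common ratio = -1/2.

Sₙ = a(1 - rⁿ) / (1 - r)
S_10 = 10(1 - (-1/2)^10) / (1 - (-1/2))
S_10 = 10(1 - (1/1024)) / (3/2)
S_10 = 1705/256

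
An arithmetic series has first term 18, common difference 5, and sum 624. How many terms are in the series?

Using S = n/2 × [2a + (n-1)d]
624 = n/2 × [2(18) + (n-1)(5)]
624 = n/2 × [36 + 5n - 5]
1248 = n × [31 + 5n]
5n² + (31)n - 1248 = 0
Discriminant: Δ = (31)² - 4(5)(-1248) = 961 + 24960 = 25921
√Δ = 161
n = [-(31) + √Δ] / (2·5) = (-31 + 161) / 10 = 130 / 10 = 13
(The negative root is discarded since n must be a positive integer.)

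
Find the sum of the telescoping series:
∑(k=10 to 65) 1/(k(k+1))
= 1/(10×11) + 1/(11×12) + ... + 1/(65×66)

Partial fractions: 1/(k(k+1)) = 1/k - 1/(k+1)
The series telescopes:
= (1/10 - 1/11) + (1/11 - 1/12) + ... + (1/65 - 1/66)
= 1/10 - 1/66
= 14/165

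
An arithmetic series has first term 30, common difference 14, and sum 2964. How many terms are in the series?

Using S = n/2 × [2a + (n-1)d]
2964 = n/2 × [2(30) + (n-1)(14)]
2964 = n/2 × [60 + 14n - 14]
5928 = n × [46 + 14n]
14n² + (46)n - 5928 = 0
Discriminant: Δ = (46)² - 4(14)(-5928) = 2116 + 331968 = 334084
√Δ = 578
n = [-(46) + √Δ] / (2·14) = (-46 + 578) / 28 = 532 / 28 = 19
(The negative root is discarded since n must be a positive integer.)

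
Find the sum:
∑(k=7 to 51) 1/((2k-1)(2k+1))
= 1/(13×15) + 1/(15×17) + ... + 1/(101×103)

Partial fractions: 1/((2k-1)(2k+1)) = (1/2)[1/(2k-1) - 1/(2k+1)]
The series telescopes:
= (1/2)[1/13 - 1/103]
= 45/1339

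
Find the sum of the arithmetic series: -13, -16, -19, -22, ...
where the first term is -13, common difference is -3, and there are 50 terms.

Sₙ = n/2 × (first + last)
Last term = a + (n-1)d = -13 + (50-1)×(-3) = -160
S_50 = 50/2 × (-13 + (-160))
S_50 = 50/2 × (-173) = -4325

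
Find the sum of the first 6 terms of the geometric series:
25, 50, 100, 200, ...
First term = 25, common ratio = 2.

Sₙ = a(1 - rⁿ) / (1 - r)
S_6 = 25(1 - 2^6) / (1 - 2)
S_6 = 25(1 - 64) / (-1)
S_6 = 1575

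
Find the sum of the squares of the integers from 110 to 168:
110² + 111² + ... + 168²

Use ∑_{k=1}^{n} k² = n(n+1)(2n+1)/6, then subtract the first 109 terms.
∑_{k=1}^{168} k² = 168×169×337/6 = 1594684
∑_{k=1}^{109} k² = 109×110×219/6 = 437635
∑_{k=110}^{168} k² = 1594684 - 437635 = 1157049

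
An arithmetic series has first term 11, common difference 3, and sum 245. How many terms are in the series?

Using S = n/2 × [2a + (n-1)d]
245 = n/2 × [2(11) + (n-1)(3)]
245 = n/2 × [22 + 3n - 3]
490 = n × [19 + 3n]
3n² + (19)n - 490 = 0
Discriminant: Δ = (19)² - 4(3)(-490) = 361 + 5880 = 6241
√Δ = 79
n = [-(19) + √Δ] / (2·3) = (-19 + 79) / 6 = 60 / 6 = 10
(The negative root is discarded since n must be a positive integer.)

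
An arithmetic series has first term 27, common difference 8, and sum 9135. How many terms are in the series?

Using S = n/2 × [2a + (n-1)d]
9135 = n/2 × [2(27) + (n-1)(8)]
9135 = n/2 × [54 + 8n - 8]
18270 = n × [46 + 8n]
8n² + (46)n - 18270 = 0
Discriminant: Δ = (46)² - 4(8)(-18270) = 2116 + 584640 = 586756
√Δ = 766
n = [-(46) + √Δ] / (2·8) = (-46 + 766) / 16 = 720 / 16 = 45
(The negative root is discarded since n must be a positive integer.)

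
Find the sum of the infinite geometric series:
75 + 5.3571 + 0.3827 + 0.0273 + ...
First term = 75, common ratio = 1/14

For |r| < 1, S = a / (1 - r)
S = 75 / (1 - (1/14))
S = 75 / (13/14)
S = 1050/13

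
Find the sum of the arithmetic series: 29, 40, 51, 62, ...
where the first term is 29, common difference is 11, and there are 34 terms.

Sₙ = n/2 × (first + last)
Last term = a + (n-1)d = 29 + (34-1)×11 = 392
S_34 = 34/2 × (29 + 392)
S_34 = 34/2 × 421 = 7157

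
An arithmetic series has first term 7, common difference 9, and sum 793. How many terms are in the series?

Using S = n/2 × [2a + (n-1)d]
793 = n/2 × [2(7) + (n-1)(9)]
793 = n/2 × [14 + 9n - 9]
1586 = n × [5 + 9n]
9n² + (5)n - 1586 = 0
Discriminant: Δ = (5)² - 4(9)(-1586) = 25 + 57096 = 57121
√Δ = 239
n = [-(5) + √Δ] / (2·9) = (-5 + 239) / 18 = 234 / 18 = 13
(The negative root is discarded since n must be a positive integer.)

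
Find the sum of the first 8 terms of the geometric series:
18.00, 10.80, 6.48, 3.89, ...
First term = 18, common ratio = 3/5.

Sₙ = a(1 - rⁿ) / (1 - r)
S_8 = 18(1 - (3/5)^8) / (1 - (3/5))
S_8 = 18(1 - (6561/390625)) / (2/5)
S_8 = 3456576/78125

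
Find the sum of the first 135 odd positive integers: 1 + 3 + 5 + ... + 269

Sum of first n odd numbers = n²
= 135²
= 18225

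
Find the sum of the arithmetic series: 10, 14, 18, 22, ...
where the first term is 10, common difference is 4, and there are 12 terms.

Sₙ = n/2 × (first + last)
Last term = a + (n-1)d = 10 + (12-1)×4 = 54
S_12 = 12/2 × (10 + 54)
S_12 = 12/2 × 64 = 384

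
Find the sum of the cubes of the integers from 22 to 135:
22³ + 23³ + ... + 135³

Use ∑_{k=1}^{n} k³ = [n(n+1)/2]², then subtract the first 21 terms.
∑_{k=1}^{135} k³ = [135×136/2]² = 9180² = 84272400
∑_{k=1}^{21} k³ = [21×22/2]² = 231² = 53361
∑_{k=22}^{135} k³ = 84272400 - 53361 = 84219039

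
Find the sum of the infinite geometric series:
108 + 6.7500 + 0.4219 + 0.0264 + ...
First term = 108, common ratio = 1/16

For |r| < 1, S = a / (1 - r)
S = 108 / (1 - (1/16))
S = 108 / (15/16)
S = 576/5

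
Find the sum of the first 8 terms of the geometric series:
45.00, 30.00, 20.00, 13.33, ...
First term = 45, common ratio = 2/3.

Sₙ = a(1 - rⁿ) / (1 - r)
S_8 = 45(1 - (2/3)^8) / (1 - (2/3))
S_8 = 45(1 - (256/6561)) / (1/3)
S_8 = 31525/243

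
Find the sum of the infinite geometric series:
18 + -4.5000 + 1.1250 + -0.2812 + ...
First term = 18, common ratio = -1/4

For |r| < 1, S = a / (1 - r)
S = 18 / (1 - (-1/4))
S = 18 / (5/4)
S = 72/5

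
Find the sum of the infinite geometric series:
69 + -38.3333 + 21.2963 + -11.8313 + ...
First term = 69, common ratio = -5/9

For |r| < 1, S = a / (1 - r)
S = 69 / (1 - (-5/9))
S = 69 / (14/9)
S = 621/14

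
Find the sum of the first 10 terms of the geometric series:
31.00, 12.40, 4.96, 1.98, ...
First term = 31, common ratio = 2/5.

Sₙ = a(1 - rⁿ) / (1 - r)
S_10 = 31(1 - (2/5)^10) / (1 - (2/5))
S_10 = 31(1 - (1024/9765625)) / (3/5)
S_10 = 100900877/1953125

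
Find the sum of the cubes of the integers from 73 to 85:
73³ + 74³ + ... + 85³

Use ∑_{k=1}^{n} k³ = [n(n+1)/2]², then subtract the first 72 terms.
∑_{k=1}^{85} k³ = [85×86/2]² = 3655² = 13359025
∑_{k=1}^{72} k³ = [72×73/2]² = 2628² = 6906384
∑_{k=73}^{85} k³ = 13359025 - 6906384 = 6452641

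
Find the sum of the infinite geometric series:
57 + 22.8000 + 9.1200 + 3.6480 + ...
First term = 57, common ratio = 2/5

For |r| < 1, S = a / (1 - r)
S = 57 / (1 - (2/5))
S = 57 / (3/5)
S = 95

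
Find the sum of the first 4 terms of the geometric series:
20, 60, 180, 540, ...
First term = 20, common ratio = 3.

Sₙ = a(1 - rⁿ) / (1 - r)
S_4 = 20(1 - 3^4) / (1 - 3)
S_4 = 20(1 - 81) / (-2)
S_4 = 800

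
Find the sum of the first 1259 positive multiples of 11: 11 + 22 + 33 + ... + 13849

Factor out 11: = 11(1 + 2 + ... + 1259) = 11 × n(n+1)/2
= 11 × 1259×1260/2
= 11 × 793170
= 8724870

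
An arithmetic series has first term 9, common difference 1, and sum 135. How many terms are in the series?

Using S = n/2 × [2a + (n-1)d]
135 = n/2 × [2(9) + (n-1)(1)]
135 = n/2 × [18 + 1n - 1]
270 = n × [17 + 1n]
1n² + (17)n - 270 = 0
Discriminant: Δ = (17)² - 4(1)(-270) = 289 + 1080 = 1369
√Δ = 37
n = [-(17) + √Δ] / (2·1) = (-17 + 37) / 2 = 20 / 2 = 10
(The negative root is discarded since n must be a positive integer.)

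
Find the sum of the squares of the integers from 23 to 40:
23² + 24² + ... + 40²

Use ∑_{k=1}^{n} k² = n(n+1)(2n+1)/6, then subtract the first 22 terms.
∑_{k=1}^{40} k² = 40×41×81/6 = 22140
∑_{k=1}^{22} k² = 22×23×45/6 = 3795
∑_{k=23}^{40} k² = 22140 - 3795 = 18345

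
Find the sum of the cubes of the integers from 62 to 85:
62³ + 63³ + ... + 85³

Use ∑_{k=1}^{n} k³ = [n(n+1)/2]², then subtract the first 61 terms.
∑_{k=1}^{85} k³ = [85×86/2]² = 3655² = 13359025
∑_{k=1}^{61} k³ = [61×62/2]² = 1891² = 3575881
∑_{k=62}^{85} k³ = 13359025 - 3575881 = 9783144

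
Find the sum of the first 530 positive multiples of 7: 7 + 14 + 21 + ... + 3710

Factor out 7: = 7(1 + 2 + ... + 530) = 7 × n(n+1)/2
= 7 × 530×531/2
= 7 × 140715
= 985005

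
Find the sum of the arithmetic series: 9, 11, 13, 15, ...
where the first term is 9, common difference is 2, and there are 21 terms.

Sₙ = n/2 × (first + last)
Last term = a + (n-1)d = 9 + (21-1)×2 = 49
S_21 = 21/2 × (9 + 49)
S_21 = 21/2 × 58 = 609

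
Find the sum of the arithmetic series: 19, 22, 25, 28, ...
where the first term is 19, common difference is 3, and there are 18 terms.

Sₙ = n/2 × (first + last)
Last term = a + (n-1)d = 19 + (18-1)×3 = 70
S_18 = 18/2 × (19 + 70)
S_18 = 18/2 × 89 = 801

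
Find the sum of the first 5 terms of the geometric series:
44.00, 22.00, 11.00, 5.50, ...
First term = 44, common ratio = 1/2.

Sₙ = a(1 - rⁿ) / (1 - r)
S_5 = 44(1 - (1/2)^5) / (1 - (1/2))
S_5 = 44(1 - (1/32)) / (1/2)
S_5 = 341/4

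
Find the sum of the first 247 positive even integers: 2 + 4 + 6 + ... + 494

Sum of first n even numbers = n(n+1)
= 247×248
= 61256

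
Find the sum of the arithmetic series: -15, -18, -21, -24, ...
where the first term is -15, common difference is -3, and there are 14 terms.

Sₙ = n/2 × (first + last)
Last term = a + (n-1)d = -15 + (14-1)×(-3) = -54
S_14 = 14/2 × (-15 + (-54))
S_14 = 14/2 × (-69) = -483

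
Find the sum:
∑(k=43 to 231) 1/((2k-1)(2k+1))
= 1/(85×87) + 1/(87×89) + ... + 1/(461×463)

Partial fractions: 1/((2k-1)(2k+1)) = (1/2)[1/(2k-1) - 1/(2k+1)]
The series telescopes:
= (1/2)[1/85 - 1/463]
= 189/39355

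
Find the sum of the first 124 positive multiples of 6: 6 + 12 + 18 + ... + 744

Factor out 6: = 6(1 + 2 + ... + 124) = 6 × n(n+1)/2
= 6 × 124×125/2
= 6 × 7750
= 46500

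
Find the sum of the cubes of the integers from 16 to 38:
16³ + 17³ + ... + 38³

Use ∑_{k=1}^{n} k³ = [n(n+1)/2]², then subtract the first 15 terms.
∑_{k=1}^{38} k³ = [38×39/2]² = 741² = 549081
∑_{k=1}^{15} k³ = [15×16/2]² = 120² = 14400
∑_{k=16}^{38} k³ = 549081 - 14400 = 534681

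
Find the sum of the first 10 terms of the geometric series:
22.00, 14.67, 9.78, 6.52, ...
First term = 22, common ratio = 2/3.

Sₙ = a(1 - rⁿ) / (1 - r)
S_10 = 22(1 - (2/3)^10) / (1 - (2/3))
S_10 = 22(1 - (1024/59049)) / (1/3)
S_10 = 1276550/19683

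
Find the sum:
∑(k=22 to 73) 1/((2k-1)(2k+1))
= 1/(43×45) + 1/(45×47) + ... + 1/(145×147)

Partial fractions: 1/((2k-1)(2k+1)) = (1/2)[1/(2k-1) - 1/(2k+1)]
The series telescopes:
= (1/2)[1/43 - 1/147]
= 52/6321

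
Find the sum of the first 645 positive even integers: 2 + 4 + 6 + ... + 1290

Sum of first n even numbers = n(n+1)
= 645×646
= 416670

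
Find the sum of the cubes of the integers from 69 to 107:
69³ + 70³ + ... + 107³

Use ∑_{k=1}^{n} k³ = [n(n+1)/2]², then subtract the first 68 terms.
∑_{k=1}^{107} k³ = [107×108/2]² = 5778² = 33385284
∑_{k=1}^{68} k³ = [68×69/2]² = 2346² = 5503716
∑_{k=69}^{107} k³ = 33385284 - 5503716 = 27881568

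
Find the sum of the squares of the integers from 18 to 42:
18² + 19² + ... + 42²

Use ∑_{k=1}^{n} k² = n(n+1)(2n+1)/6, then subtract the first 17 terms.
∑_{k=1}^{42} k² = 42×43×85/6 = 25585
∑_{k=1}^{17} k² = 17×18×35/6 = 1785
∑_{k=18}^{42} k² = 25585 - 1785 = 23800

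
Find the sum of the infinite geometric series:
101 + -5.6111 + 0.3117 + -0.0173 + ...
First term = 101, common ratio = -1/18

For |r| < 1, S = a / (1 - r)
S = 101 / (1 - (-1/18))
S = 101 / (19/18)
S = 1818/19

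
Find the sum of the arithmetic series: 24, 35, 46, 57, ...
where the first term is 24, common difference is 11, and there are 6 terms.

Sₙ = n/2 × (first + last)
Last term = a + (n-1)d = 24 + (6-1)×11 = 79
S_6 = 6/2 × (24 + 79)
S_6 = 6/2 × 103 = 309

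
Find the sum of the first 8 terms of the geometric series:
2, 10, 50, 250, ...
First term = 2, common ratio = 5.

Sₙ = a(1 - rⁿ) / (1 - r)
S_8 = 2(1 - 5^8) / (1 - 5)
S_8 = 2(1 - 390625) / (-4)
S_8 = 195312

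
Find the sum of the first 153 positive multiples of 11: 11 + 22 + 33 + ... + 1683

Factor out 11: = 11(1 + 2 + ... + 153) = 11 × n(n+1)/2
= 11 × 153×154/2
= 11 × 11781
= 129591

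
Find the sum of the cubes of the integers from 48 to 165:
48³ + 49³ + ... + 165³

Use ∑_{k=1}^{n} k³ = [n(n+1)/2]², then subtract the first 47 terms.
∑_{k=1}^{165} k³ = [165×166/2]² = 13695² = 187553025
∑_{k=1}^{47} k³ = [47×48/2]² = 1128² = 1272384
∑_{k=48}^{165} k³ = 187553025 - 1272384 = 186280641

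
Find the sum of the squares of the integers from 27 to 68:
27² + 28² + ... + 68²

Use ∑_{k=1}^{n} k² = n(n+1)(2n+1)/6, then subtract the first 26 terms.
∑_{k=1}^{68} k² = 68×69×137/6 = 107134
∑_{k=1}^{26} k² = 26×27×53/6 = 6201
∑_{k=27}^{68} k² = 107134 - 6201 = 100933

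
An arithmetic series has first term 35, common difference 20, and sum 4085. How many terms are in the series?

Using S = n/2 × [2a + (n-1)d]
4085 = n/2 × [2(35) + (n-1)(20)]
4085 = n/2 × [70 + 20n - 20]
8170 = n × [50 + 20n]
20n² + (50)n - 8170 = 0
Discriminant: Δ = (50)² - 4(20)(-8170) = 2500 + 653600 = 656100
√Δ = 810
n = [-(50) + √Δ] / (2·20) = (-50 + 810) / 40 = 760 / 40 = 19
(The negative root is discarded since n must be a positive integer.)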